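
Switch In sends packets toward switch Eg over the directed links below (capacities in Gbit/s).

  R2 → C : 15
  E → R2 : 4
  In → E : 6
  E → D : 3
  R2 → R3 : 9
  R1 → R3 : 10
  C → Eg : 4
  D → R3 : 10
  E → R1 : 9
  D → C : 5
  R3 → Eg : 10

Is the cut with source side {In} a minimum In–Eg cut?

Yes — it is a minimum cut (capacity 6).

Given cut capacity: 6 = 6.
Augment In→E→R2→R3→Eg: bottleneck 4, flow now 4.
Augment In→E→D→R3→Eg: bottleneck 2, flow now 6.
No augmenting path remains; maximum flow = 6.
Cut capacity 6 equals the max flow, so it is a minimum cut.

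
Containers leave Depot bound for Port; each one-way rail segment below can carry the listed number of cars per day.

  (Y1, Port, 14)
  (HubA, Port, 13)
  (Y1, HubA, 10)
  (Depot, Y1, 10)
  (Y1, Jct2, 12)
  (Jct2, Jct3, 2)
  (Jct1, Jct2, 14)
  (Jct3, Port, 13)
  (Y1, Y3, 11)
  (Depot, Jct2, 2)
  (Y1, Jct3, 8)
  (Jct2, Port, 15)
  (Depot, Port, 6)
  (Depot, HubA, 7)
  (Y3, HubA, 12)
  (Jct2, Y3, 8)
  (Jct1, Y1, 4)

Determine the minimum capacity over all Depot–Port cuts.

Augment Depot→Port: bottleneck 6, flow now 6.
Augment Depot→Y1→Port: bottleneck 10, flow now 16.
Augment Depot→Jct2→Port: bottleneck 2, flow now 18.
Augment Depot→HubA→Port: bottleneck 7, flow now 25.
No augmenting path remains; maximum flow = 25.
By max-flow min-cut, the minimum cut capacity equals the max flow.
In the residual graph, reachable from Depot: {Depot}.
Min-cut edges: Depot→Y1 (10), Depot→Jct2 (2), Depot→HubA (7), Depot→Port (6); capacity 10 + 2 + 7 + 6 = 25.

25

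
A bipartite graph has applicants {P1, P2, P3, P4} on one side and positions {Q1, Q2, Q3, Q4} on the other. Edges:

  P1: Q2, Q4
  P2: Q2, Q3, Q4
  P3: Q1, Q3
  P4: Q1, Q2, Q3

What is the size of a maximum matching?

4

Unit-capacity flow: source→left, listed edges, right→sink; max matching = max flow.
Augmenting path P1→Q2 (+1); matched 1.
Augmenting path P2→Q3 (+1); matched 2.
Augmenting path P3→Q1 (+1); matched 3.
Augmenting path P4→Q2→P1→Q4 (+1); matched 4.
No augmenting path remains; maximum matching = 4.
König certificate: {P1, P2, P3, P4} is a vertex cover of size 4 (every listed pair touches it), so no matching can be larger.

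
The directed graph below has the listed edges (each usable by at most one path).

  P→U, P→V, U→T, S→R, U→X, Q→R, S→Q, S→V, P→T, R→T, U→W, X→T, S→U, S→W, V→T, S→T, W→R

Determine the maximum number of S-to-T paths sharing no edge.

Assign every edge capacity 1; by Menger, the answer equals the max flow.
Path S→T (+1); total 1.
Path S→R→T (+1); total 2.
Path S→U→T (+1); total 3.
Path S→V→T (+1); total 4.
No residual S→T path; max flow = 4.
Certifying cut of size 4: {R→T, S→T, S→U, S→V}.

4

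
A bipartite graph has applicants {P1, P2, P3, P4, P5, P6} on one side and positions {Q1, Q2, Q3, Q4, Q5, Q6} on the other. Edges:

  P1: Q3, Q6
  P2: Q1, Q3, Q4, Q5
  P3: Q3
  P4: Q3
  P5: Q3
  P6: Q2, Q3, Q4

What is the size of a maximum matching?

4

Unit-capacity flow: source→left, listed edges, right→sink; max matching = max flow.
Augmenting path P1→Q3 (+1); matched 1.
Augmenting path P2→Q1 (+1); matched 2.
Augmenting path P6→Q2 (+1); matched 3.
Augmenting path P3→Q3→P1→Q6 (+1); matched 4.
No augmenting path remains; maximum matching = 4.
König certificate: {P1, P2, P6, Q3} is a vertex cover of size 4 (every listed pair touches it), so no matching can be larger.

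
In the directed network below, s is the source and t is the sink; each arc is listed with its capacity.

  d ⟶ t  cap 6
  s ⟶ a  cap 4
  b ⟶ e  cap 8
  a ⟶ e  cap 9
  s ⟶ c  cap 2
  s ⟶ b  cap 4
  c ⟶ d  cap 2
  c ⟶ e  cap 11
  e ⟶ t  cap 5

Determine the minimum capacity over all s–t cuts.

7

Augment s→a→e→t: bottleneck 4, flow now 4.
Augment s→b→e→t: bottleneck 1, flow now 5.
Augment s→c→d→t: bottleneck 2, flow now 7.
No augmenting path remains; maximum flow = 7.
By max-flow min-cut, the minimum cut capacity equals the max flow.
In the residual graph, reachable from s: {s, a, b, e}.
Min-cut edges: s→c (2), e→t (5); capacity 2 + 5 = 7.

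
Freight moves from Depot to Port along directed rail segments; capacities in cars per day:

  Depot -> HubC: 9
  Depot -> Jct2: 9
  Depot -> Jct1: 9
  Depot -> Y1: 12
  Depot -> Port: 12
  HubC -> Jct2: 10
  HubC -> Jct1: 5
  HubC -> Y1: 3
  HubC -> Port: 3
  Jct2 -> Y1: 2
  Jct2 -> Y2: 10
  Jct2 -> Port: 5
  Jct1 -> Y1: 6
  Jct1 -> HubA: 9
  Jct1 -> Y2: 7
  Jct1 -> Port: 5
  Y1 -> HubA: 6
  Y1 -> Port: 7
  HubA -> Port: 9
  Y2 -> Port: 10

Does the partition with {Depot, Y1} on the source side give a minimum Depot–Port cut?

Given cut capacity: 9 + 9 + 9 + 12 + 6 + 7 = 52.
Augment Depot→Port: bottleneck 12, flow now 12.
Augment Depot→HubC→Port: bottleneck 3, flow now 15.
Augment Depot→Jct2→Port: bottleneck 5, flow now 20.
Augment Depot→Jct1→Port: bottleneck 5, flow now 25.
Augment Depot→Y1→Port: bottleneck 7, flow now 32.
Augment Depot→Jct2→Y2→Port: bottleneck 4, flow now 36.
Augment Depot→Jct1→HubA→Port: bottleneck 4, flow now 40.
Augment Depot→Y1→HubA→Port: bottleneck 5, flow now 45.
Augment Depot→HubC→Jct2→Y2→Port: bottleneck 6, flow now 51.
No augmenting path remains; maximum flow = 51.
In the residual graph, reachable from Depot: {Depot}.
Min-cut edges: Depot→HubC (9), Depot→Jct2 (9), Depot→Jct1 (9), Depot→Y1 (12), Depot→Port (12); capacity 9 + 9 + 9 + 12 + 12 = 51.
Cut capacity 52 exceeds the max flow 51, so it is not minimum.

No — its capacity is 52, but the minimum cut has capacity 51.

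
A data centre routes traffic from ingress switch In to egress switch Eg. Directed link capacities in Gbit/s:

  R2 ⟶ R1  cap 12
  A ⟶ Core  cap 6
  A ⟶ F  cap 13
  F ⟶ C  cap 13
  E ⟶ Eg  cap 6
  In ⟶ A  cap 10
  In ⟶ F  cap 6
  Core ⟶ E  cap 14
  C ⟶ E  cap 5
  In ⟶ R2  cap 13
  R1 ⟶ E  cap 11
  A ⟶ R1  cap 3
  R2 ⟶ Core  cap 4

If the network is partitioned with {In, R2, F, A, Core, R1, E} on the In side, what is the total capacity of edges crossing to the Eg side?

Edges leaving {In, R2, F, A, Core, R1, E}: F→C (13), E→Eg (6).
Cut capacity = 13 + 6 = 19.

19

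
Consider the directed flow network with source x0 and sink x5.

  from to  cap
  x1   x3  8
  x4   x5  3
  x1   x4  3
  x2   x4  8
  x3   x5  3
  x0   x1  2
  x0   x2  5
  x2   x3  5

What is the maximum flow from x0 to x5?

Augment x0→x1→x3→x5: bottleneck 2, flow now 2.
Augment x0→x2→x3→x5: bottleneck 1, flow now 3.
Augment x0→x2→x4→x5: bottleneck 3, flow now 6.
No augmenting path remains; maximum flow = 6.
In the residual graph, reachable from x0: {x0, x1, x2, x3, x4}.
Min-cut edges: x3→x5 (3), x4→x5 (3); capacity 3 + 3 = 6.
This cut is saturated, so no flow can exceed 6.

6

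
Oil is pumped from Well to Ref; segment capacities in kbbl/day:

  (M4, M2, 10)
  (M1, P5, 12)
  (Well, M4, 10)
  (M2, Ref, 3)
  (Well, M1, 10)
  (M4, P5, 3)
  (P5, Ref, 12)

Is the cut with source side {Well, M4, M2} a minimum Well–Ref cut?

No — its capacity is 16, but the minimum cut has capacity 15.

Given cut capacity: 10 + 3 + 3 = 16.
Augment Well→M1→P5→Ref: bottleneck 10, flow now 10.
Augment Well→M4→P5→Ref: bottleneck 2, flow now 12.
Augment Well→M4→M2→Ref: bottleneck 3, flow now 15.
No augmenting path remains; maximum flow = 15.
In the residual graph, reachable from Well: {Well, M1, M4, P5, M2}.
Min-cut edges: P5→Ref (12), M2→Ref (3); capacity 12 + 3 = 15.
Cut capacity 16 exceeds the max flow 15, so it is not minimum.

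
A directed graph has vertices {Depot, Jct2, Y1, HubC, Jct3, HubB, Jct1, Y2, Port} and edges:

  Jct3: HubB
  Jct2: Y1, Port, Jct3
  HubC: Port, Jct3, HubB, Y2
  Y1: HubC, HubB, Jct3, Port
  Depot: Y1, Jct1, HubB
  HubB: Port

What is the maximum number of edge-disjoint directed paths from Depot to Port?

2

Assign every edge capacity 1; by Menger, the answer equals the max flow.
Path Depot→Y1→Port (+1); total 1.
Path Depot→HubB→Port (+1); total 2.
No residual Depot→Port path; max flow = 2.
Certifying cut of size 2: {Depot→HubB, Depot→Y1}.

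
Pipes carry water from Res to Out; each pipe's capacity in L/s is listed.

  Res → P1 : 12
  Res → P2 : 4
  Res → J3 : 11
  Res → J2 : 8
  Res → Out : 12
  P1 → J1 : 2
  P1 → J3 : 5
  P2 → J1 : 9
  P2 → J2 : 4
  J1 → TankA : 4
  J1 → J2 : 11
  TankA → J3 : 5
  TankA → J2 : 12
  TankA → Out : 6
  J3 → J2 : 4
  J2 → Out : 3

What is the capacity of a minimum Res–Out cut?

19

Augment Res→Out: bottleneck 12, flow now 12.
Augment Res→J2→Out: bottleneck 3, flow now 15.
Augment Res→P1→J1→TankA→Out: bottleneck 2, flow now 17.
Augment Res→P2→J1→TankA→Out: bottleneck 2, flow now 19.
No augmenting path remains; maximum flow = 19.
By max-flow min-cut, the minimum cut capacity equals the max flow.
In the residual graph, reachable from Res: {Res, P1, P2, J1, J3, J2}.
Min-cut edges: Res→Out (12), J1→TankA (4), J2→Out (3); capacity 12 + 4 + 3 = 19.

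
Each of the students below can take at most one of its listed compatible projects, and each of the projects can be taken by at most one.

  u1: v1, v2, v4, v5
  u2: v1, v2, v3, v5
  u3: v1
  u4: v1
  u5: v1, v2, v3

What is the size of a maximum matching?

4

Unit-capacity flow: source→left, listed edges, right→sink; max matching = max flow.
Augmenting path u1→v1 (+1); matched 1.
Augmenting path u2→v2 (+1); matched 2.
Augmenting path u5→v3 (+1); matched 3.
Augmenting path u3→v1→u1→v4 (+1); matched 4.
No augmenting path remains; maximum matching = 4.
König certificate: {u1, u2, u5, v1} is a vertex cover of size 4 (every listed pair touches it), so no matching can be larger.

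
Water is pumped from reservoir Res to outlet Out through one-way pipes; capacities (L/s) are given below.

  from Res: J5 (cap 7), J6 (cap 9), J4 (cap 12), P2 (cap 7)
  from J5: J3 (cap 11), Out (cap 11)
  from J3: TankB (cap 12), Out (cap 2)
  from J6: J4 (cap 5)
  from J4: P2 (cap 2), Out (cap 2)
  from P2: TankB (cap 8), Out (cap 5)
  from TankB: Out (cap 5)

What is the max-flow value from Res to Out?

Augment Res→J5→Out: bottleneck 7, flow now 7.
Augment Res→J4→Out: bottleneck 2, flow now 9.
Augment Res→P2→Out: bottleneck 5, flow now 14.
Augment Res→P2→TankB→Out: bottleneck 2, flow now 16.
Augment Res→J4→P2→TankB→Out: bottleneck 2, flow now 18.
No augmenting path remains; maximum flow = 18.
In the residual graph, reachable from Res: {Res, J6, J4}.
Min-cut edges: Res→J5 (7), Res→P2 (7), J4→P2 (2), J4→Out (2); capacity 7 + 7 + 2 + 2 = 18.
This cut is saturated, so no flow can exceed 18.

18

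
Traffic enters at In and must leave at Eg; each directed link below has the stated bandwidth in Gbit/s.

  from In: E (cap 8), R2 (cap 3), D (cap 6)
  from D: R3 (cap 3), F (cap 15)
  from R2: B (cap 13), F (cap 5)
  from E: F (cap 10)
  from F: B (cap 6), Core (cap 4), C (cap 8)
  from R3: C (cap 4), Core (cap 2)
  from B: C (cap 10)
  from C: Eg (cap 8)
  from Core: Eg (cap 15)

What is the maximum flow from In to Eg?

Augment In→D→F→C→Eg: bottleneck 6, flow now 6.
Augment In→R2→F→C→Eg: bottleneck 2, flow now 8.
Augment In→R2→F→Core→Eg: bottleneck 1, flow now 9.
Augment In→E→F→Core→Eg: bottleneck 3, flow now 12.
Augment In→E→F→D→R3→Core→Eg: bottleneck 2, flow now 14. (uses reverse residual edge)
No augmenting path remains; maximum flow = 14.
In the residual graph, reachable from In: {In, D, R2, E, F, R3, B, C}.
Min-cut edges: F→Core (4), R3→Core (2), C→Eg (8); capacity 4 + 2 + 8 = 14.
This cut is saturated, so no flow can exceed 14.

14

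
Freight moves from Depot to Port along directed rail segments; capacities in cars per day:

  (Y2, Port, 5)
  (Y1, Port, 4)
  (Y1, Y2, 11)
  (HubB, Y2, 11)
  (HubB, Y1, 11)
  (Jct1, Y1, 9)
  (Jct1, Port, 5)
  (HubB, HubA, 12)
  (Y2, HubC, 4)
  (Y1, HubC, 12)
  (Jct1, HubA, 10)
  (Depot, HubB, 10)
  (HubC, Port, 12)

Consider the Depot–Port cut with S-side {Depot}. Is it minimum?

Given cut capacity: 10 = 10.
Augment Depot→HubB→Y1→Port: bottleneck 4, flow now 4.
Augment Depot→HubB→Y2→Port: bottleneck 5, flow now 9.
Augment Depot→HubB→Y1→HubC→Port: bottleneck 1, flow now 10.
No augmenting path remains; maximum flow = 10.
Cut capacity 10 equals the max flow, so it is a minimum cut.

Yes — it is a minimum cut (capacity 10).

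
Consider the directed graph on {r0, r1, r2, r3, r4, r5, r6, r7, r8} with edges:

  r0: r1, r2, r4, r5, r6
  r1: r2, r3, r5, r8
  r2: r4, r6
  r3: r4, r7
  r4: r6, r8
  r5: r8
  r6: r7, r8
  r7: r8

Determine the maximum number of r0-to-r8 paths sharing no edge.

Assign every edge capacity 1; by Menger, the answer equals the max flow.
Path r0→r1→r8 (+1); total 1.
Path r0→r4→r8 (+1); total 2.
Path r0→r5→r8 (+1); total 3.
Path r0→r6→r8 (+1); total 4.
Path r0→r2→r6→r7→r8 (+1); total 5.
No residual r0→r8 path; max flow = 5.
Certifying cut of size 5: {r0→r1, r0→r2, r0→r4, r0→r5, r0→r6}.

5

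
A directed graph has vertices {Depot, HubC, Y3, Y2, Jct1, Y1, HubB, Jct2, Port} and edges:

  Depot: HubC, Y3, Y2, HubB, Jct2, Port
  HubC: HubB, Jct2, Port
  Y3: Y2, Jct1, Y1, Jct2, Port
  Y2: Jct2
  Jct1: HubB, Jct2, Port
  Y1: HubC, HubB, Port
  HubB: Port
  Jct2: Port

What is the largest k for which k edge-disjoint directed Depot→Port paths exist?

Assign every edge capacity 1; by Menger, the answer equals the max flow.
Path Depot→Port (+1); total 1.
Path Depot→HubC→Port (+1); total 2.
Path Depot→Y3→Port (+1); total 3.
Path Depot→HubB→Port (+1); total 4.
Path Depot→Jct2→Port (+1); total 5.
No residual Depot→Port path; max flow = 5.
Certifying cut of size 5: {Depot→HubB, Depot→HubC, Depot→Port, Depot→Y3, Jct2→Port}.

5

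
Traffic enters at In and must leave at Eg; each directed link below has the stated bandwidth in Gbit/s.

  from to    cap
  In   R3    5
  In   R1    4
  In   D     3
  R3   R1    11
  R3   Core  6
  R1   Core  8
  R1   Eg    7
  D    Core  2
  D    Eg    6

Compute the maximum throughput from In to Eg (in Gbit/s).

10

Augment In→R1→Eg: bottleneck 4, flow now 4.
Augment In→D→Eg: bottleneck 3, flow now 7.
Augment In→R3→R1→Eg: bottleneck 3, flow now 10.
No augmenting path remains; maximum flow = 10.
In the residual graph, reachable from In: {In, R3, R1, Core}.
Min-cut edges: In→D (3), R1→Eg (7); capacity 3 + 7 = 10.
This cut is saturated, so no flow can exceed 10.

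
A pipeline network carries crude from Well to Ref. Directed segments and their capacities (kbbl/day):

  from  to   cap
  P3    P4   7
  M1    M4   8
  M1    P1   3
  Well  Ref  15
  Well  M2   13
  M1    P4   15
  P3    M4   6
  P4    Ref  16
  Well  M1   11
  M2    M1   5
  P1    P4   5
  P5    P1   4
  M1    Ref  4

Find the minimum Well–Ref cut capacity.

31

Augment Well→Ref: bottleneck 15, flow now 15.
Augment Well→M1→Ref: bottleneck 4, flow now 19.
Augment Well→M1→P4→Ref: bottleneck 7, flow now 26.
Augment Well→M2→M1→P4→Ref: bottleneck 5, flow now 31.
No augmenting path remains; maximum flow = 31.
By max-flow min-cut, the minimum cut capacity equals the max flow.
In the residual graph, reachable from Well: {Well, M2}.
Min-cut edges: Well→M1 (11), Well→Ref (15), M2→M1 (5); capacity 11 + 15 + 5 = 31.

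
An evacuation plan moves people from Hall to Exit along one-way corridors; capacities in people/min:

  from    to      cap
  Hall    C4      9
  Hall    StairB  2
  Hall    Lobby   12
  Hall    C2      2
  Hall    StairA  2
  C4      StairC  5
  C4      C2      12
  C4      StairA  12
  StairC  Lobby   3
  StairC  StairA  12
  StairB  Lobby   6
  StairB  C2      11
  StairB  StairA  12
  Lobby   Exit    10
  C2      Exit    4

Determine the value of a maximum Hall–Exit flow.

14

Augment Hall→Lobby→Exit: bottleneck 10, flow now 10.
Augment Hall→C2→Exit: bottleneck 2, flow now 12.
Augment Hall→C4→C2→Exit: bottleneck 2, flow now 14.
No augmenting path remains; maximum flow = 14.
In the residual graph, reachable from Hall: {Hall, C4, StairC, StairB, Lobby, C2, StairA}.
Min-cut edges: Lobby→Exit (10), C2→Exit (4); capacity 10 + 4 = 14.
This cut is saturated, so no flow can exceed 14.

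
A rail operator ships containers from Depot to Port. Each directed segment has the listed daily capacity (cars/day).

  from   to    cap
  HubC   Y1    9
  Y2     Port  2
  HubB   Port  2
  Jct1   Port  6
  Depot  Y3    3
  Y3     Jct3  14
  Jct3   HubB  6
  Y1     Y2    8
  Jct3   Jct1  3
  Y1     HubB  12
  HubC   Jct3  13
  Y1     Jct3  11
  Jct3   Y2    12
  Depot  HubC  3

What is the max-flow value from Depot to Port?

Augment Depot→HubC→Jct3→HubB→Port: bottleneck 2, flow now 2.
Augment Depot→HubC→Jct3→Jct1→Port: bottleneck 1, flow now 3.
Augment Depot→Y3→Jct3→Jct1→Port: bottleneck 2, flow now 5.
Augment Depot→Y3→Jct3→Y2→Port: bottleneck 1, flow now 6.
No augmenting path remains; maximum flow = 6.
In the residual graph, reachable from Depot: {Depot}.
Min-cut edges: Depot→HubC (3), Depot→Y3 (3); capacity 3 + 3 = 6.
This cut is saturated, so no flow can exceed 6.

6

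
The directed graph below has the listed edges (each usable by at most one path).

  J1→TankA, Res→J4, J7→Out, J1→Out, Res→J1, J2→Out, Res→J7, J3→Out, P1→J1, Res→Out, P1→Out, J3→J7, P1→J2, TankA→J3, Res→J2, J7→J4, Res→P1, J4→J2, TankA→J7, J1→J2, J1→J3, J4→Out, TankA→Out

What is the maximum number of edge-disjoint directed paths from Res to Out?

6

Assign every edge capacity 1; by Menger, the answer equals the max flow.
Path Res→Out (+1); total 1.
Path Res→P1→Out (+1); total 2.
Path Res→J1→Out (+1); total 3.
Path Res→J4→Out (+1); total 4.
Path Res→J7→Out (+1); total 5.
Path Res→J2→Out (+1); total 6.
No residual Res→Out path; max flow = 6.
Certifying cut of size 6: {Res→J1, Res→J2, Res→J4, Res→J7, Res→Out, Res→P1}.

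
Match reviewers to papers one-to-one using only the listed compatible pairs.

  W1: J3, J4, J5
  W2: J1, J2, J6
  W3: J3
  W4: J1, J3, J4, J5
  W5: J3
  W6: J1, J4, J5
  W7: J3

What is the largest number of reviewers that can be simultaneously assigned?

Unit-capacity flow: source→left, listed edges, right→sink; max matching = max flow.
Augmenting path W1→J3 (+1); matched 1.
Augmenting path W2→J1 (+1); matched 2.
Augmenting path W4→J4 (+1); matched 3.
Augmenting path W6→J5 (+1); matched 4.
Augmenting path W3→J3→W1→J4→W4→J1→W2→J2 (+1); matched 5.
No augmenting path remains; maximum matching = 5.
König certificate: {W1, W2, W4, W6, J3} is a vertex cover of size 5 (every listed pair touches it), so no matching can be larger.

5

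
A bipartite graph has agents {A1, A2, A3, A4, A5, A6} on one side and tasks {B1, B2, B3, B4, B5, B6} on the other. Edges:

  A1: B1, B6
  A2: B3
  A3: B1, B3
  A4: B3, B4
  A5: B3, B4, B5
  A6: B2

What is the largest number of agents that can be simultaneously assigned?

6

Unit-capacity flow: source→left, listed edges, right→sink; max matching = max flow.
Augmenting path A1→B1 (+1); matched 1.
Augmenting path A2→B3 (+1); matched 2.
Augmenting path A4→B4 (+1); matched 3.
Augmenting path A5→B5 (+1); matched 4.
Augmenting path A6→B2 (+1); matched 5.
Augmenting path A3→B1→A1→B6 (+1); matched 6.
No augmenting path remains; maximum matching = 6.
König certificate: {A1, A2, A3, A4, A5, A6} is a vertex cover of size 6 (every listed pair touches it), so no matching can be larger.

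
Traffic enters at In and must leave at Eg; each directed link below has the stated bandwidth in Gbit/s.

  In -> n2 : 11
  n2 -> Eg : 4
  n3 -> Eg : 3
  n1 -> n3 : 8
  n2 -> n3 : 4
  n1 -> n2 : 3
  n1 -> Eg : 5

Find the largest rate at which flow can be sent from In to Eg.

Augment In→n2→Eg: bottleneck 4, flow now 4.
Augment In→n2→n3→Eg: bottleneck 3, flow now 7.
No augmenting path remains; maximum flow = 7.
In the residual graph, reachable from In: {In, n2, n3}.
Min-cut edges: n2→Eg (4), n3→Eg (3); capacity 4 + 3 = 7.
This cut is saturated, so no flow can exceed 7.

7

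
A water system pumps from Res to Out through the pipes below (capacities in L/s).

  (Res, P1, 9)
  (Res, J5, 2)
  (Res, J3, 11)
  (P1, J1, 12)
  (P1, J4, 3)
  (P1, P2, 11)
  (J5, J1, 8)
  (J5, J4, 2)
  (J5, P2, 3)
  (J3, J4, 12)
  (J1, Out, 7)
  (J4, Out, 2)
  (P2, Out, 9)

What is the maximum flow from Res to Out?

Augment Res→P1→J1→Out: bottleneck 7, flow now 7.
Augment Res→P1→J4→Out: bottleneck 2, flow now 9.
Augment Res→J5→P2→Out: bottleneck 2, flow now 11.
Augment Res→J3→J4→P1→P2→Out: bottleneck 2, flow now 13. (uses reverse residual edge)
No augmenting path remains; maximum flow = 13.
In the residual graph, reachable from Res: {Res, J3, J4}.
Min-cut edges: Res→P1 (9), Res→J5 (2), J4→Out (2); capacity 9 + 2 + 2 = 13.
This cut is saturated, so no flow can exceed 13.

13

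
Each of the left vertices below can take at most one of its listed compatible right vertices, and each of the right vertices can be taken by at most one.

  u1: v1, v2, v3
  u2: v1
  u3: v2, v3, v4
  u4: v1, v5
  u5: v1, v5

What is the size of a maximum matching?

4

Unit-capacity flow: source→left, listed edges, right→sink; max matching = max flow.
Augmenting path u1→v1 (+1); matched 1.
Augmenting path u3→v2 (+1); matched 2.
Augmenting path u4→v5 (+1); matched 3.
Augmenting path u2→v1→u1→v3 (+1); matched 4.
No augmenting path remains; maximum matching = 4.
König certificate: {u1, u3, v1, v5} is a vertex cover of size 4 (every listed pair touches it), so no matching can be larger.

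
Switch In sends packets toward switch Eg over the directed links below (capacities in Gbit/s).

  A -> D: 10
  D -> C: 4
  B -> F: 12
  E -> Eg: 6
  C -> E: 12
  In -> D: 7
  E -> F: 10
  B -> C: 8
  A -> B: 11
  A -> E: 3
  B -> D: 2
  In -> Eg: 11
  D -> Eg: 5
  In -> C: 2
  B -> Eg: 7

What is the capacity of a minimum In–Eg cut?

20

Augment In→Eg: bottleneck 11, flow now 11.
Augment In→D→Eg: bottleneck 5, flow now 16.
Augment In→C→E→Eg: bottleneck 2, flow now 18.
Augment In→D→C→E→Eg: bottleneck 2, flow now 20.
No augmenting path remains; maximum flow = 20.
By max-flow min-cut, the minimum cut capacity equals the max flow.
In the residual graph, reachable from In: {In}.
Min-cut edges: In→C (2), In→D (7), In→Eg (11); capacity 2 + 7 + 11 = 20.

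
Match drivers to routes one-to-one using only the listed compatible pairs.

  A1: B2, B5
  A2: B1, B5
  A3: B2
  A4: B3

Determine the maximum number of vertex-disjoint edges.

Unit-capacity flow: source→left, listed edges, right→sink; max matching = max flow.
Augmenting path A1→B2 (+1); matched 1.
Augmenting path A2→B1 (+1); matched 2.
Augmenting path A4→B3 (+1); matched 3.
Augmenting path A3→B2→A1→B5 (+1); matched 4.
No augmenting path remains; maximum matching = 4.
König certificate: {A1, A2, A3, A4} is a vertex cover of size 4 (every listed pair touches it), so no matching can be larger.

4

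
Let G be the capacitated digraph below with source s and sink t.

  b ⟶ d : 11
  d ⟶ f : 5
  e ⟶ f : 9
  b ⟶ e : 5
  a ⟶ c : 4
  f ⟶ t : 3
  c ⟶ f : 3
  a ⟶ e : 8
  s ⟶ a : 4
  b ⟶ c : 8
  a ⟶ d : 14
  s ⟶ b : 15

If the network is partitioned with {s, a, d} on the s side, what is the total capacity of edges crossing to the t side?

Edges leaving {s, a, d}: s→b (15), a→c (4), a→e (8), d→f (5).
Cut capacity = 15 + 4 + 8 + 5 = 32.

32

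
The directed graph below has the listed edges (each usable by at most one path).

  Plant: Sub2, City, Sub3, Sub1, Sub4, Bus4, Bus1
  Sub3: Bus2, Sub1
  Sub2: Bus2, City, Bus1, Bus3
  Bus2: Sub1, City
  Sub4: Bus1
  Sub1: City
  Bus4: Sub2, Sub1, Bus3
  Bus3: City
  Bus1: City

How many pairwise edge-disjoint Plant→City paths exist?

Assign every edge capacity 1; by Menger, the answer equals the max flow.
Path Plant→City (+1); total 1.
Path Plant→Sub2→City (+1); total 2.
Path Plant→Bus1→City (+1); total 3.
Path Plant→Sub1→City (+1); total 4.
Path Plant→Bus4→Bus3→City (+1); total 5.
Path Plant→Sub3→Bus2→City (+1); total 6.
No residual Plant→City path; max flow = 6.
Certifying cut of size 6: {Bus1→City, Plant→Bus4, Plant→City, Plant→Sub1, Plant→Sub2, Plant→Sub3}.

6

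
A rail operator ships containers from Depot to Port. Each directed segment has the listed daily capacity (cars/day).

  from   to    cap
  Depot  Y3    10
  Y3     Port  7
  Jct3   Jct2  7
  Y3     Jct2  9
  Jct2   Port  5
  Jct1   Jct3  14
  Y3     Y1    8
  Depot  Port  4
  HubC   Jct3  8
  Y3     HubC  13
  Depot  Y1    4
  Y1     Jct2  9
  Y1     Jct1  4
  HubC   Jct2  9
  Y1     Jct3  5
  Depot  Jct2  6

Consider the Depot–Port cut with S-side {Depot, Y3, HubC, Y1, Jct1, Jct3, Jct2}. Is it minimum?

Given cut capacity: 4 + 7 + 5 = 16.
Augment Depot→Port: bottleneck 4, flow now 4.
Augment Depot→Y3→Port: bottleneck 7, flow now 11.
Augment Depot→Jct2→Port: bottleneck 5, flow now 16.
No augmenting path remains; maximum flow = 16.
Cut capacity 16 equals the max flow, so it is a minimum cut.

Yes — it is a minimum cut (capacity 16).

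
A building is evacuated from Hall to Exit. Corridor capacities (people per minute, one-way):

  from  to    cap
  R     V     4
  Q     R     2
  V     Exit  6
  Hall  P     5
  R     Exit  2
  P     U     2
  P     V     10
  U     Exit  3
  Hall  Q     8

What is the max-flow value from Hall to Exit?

Augment Hall→P→U→Exit: bottleneck 2, flow now 2.
Augment Hall→P→V→Exit: bottleneck 3, flow now 5.
Augment Hall→Q→R→Exit: bottleneck 2, flow now 7.
No augmenting path remains; maximum flow = 7.
In the residual graph, reachable from Hall: {Hall, Q}.
Min-cut edges: Hall→P (5), Q→R (2); capacity 5 + 2 = 7.
This cut is saturated, so no flow can exceed 7.

7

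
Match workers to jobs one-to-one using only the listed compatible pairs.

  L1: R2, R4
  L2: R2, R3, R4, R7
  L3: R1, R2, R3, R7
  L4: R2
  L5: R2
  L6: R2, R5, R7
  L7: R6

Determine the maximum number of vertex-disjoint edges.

6

Unit-capacity flow: source→left, listed edges, right→sink; max matching = max flow.
Augmenting path L1→R2 (+1); matched 1.
Augmenting path L2→R3 (+1); matched 2.
Augmenting path L3→R1 (+1); matched 3.
Augmenting path L6→R5 (+1); matched 4.
Augmenting path L7→R6 (+1); matched 5.
Augmenting path L4→R2→L1→R4 (+1); matched 6.
No augmenting path remains; maximum matching = 6.
König certificate: {L1, L2, L3, L6, L7, R2} is a vertex cover of size 6 (every listed pair touches it), so no matching can be larger.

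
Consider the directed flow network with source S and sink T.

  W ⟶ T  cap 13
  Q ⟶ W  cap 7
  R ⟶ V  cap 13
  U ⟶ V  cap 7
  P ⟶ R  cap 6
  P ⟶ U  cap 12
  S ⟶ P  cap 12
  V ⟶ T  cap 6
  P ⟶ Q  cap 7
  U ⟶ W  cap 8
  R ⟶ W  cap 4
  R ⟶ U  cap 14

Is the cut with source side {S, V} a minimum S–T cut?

Given cut capacity: 12 + 6 = 18.
Augment S→P→Q→W→T: bottleneck 7, flow now 7.
Augment S→P→R→V→T: bottleneck 5, flow now 12.
No augmenting path remains; maximum flow = 12.
In the residual graph, reachable from S: {S}.
Min-cut edges: S→P (12); capacity 12 = 12.
Cut capacity 18 exceeds the max flow 12, so it is not minimum.

No — its capacity is 18, but the minimum cut has capacity 12.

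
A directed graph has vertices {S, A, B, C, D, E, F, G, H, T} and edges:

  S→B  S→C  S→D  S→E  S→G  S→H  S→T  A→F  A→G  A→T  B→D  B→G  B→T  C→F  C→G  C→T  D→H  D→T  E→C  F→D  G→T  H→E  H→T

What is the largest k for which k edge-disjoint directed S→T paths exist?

Assign every edge capacity 1; by Menger, the answer equals the max flow.
Path S→T (+1); total 1.
Path S→B→T (+1); total 2.
Path S→C→T (+1); total 3.
Path S→D→T (+1); total 4.
Path S→G→T (+1); total 5.
Path S→H→T (+1); total 6.
No residual S→T path; max flow = 6.
Certifying cut of size 6: {C→T, D→T, G→T, H→T, S→B, S→T}.

6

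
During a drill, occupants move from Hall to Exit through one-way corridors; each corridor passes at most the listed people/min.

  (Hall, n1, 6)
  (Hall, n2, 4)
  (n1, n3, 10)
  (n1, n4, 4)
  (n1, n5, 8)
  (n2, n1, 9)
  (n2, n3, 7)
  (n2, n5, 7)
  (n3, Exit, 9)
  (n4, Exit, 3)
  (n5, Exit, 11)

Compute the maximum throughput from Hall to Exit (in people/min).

10

Augment Hall→n1→n3→Exit: bottleneck 6, flow now 6.
Augment Hall→n2→n3→Exit: bottleneck 3, flow now 9.
Augment Hall→n2→n5→Exit: bottleneck 1, flow now 10.
No augmenting path remains; maximum flow = 10.
In the residual graph, reachable from Hall: {Hall}.
Min-cut edges: Hall→n1 (6), Hall→n2 (4); capacity 6 + 4 = 10.
This cut is saturated, so no flow can exceed 10.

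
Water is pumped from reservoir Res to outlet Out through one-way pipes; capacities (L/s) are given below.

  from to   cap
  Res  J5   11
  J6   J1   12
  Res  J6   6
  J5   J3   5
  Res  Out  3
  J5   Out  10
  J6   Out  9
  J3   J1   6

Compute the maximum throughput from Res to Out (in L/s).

Augment Res→Out: bottleneck 3, flow now 3.
Augment Res→J5→Out: bottleneck 10, flow now 13.
Augment Res→J6→Out: bottleneck 6, flow now 19.
No augmenting path remains; maximum flow = 19.
In the residual graph, reachable from Res: {Res, J5, J3, J1}.
Min-cut edges: Res→J6 (6), Res→Out (3), J5→Out (10); capacity 6 + 3 + 10 = 19.
This cut is saturated, so no flow can exceed 19.

19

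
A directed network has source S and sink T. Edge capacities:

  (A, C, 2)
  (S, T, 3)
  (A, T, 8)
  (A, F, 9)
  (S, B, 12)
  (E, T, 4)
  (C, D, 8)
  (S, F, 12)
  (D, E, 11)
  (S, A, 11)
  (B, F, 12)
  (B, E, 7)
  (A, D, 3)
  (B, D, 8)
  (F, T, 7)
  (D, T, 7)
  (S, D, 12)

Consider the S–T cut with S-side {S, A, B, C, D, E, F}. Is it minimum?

Yes — it is a minimum cut (capacity 29).

Given cut capacity: 3 + 8 + 7 + 4 + 7 = 29.
Augment S→T: bottleneck 3, flow now 3.
Augment S→A→T: bottleneck 8, flow now 11.
Augment S→D→T: bottleneck 7, flow now 18.
Augment S→F→T: bottleneck 7, flow now 25.
Augment S→B→E→T: bottleneck 4, flow now 29.
No augmenting path remains; maximum flow = 29.
Cut capacity 29 equals the max flow, so it is a minimum cut.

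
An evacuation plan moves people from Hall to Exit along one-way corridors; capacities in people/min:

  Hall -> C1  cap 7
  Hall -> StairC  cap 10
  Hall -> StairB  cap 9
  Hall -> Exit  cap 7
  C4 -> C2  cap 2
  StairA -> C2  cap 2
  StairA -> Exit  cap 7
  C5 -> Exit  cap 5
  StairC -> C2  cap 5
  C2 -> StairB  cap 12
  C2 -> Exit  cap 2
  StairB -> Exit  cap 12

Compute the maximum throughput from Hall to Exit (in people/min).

21

Augment Hall→Exit: bottleneck 7, flow now 7.
Augment Hall→StairB→Exit: bottleneck 9, flow now 16.
Augment Hall→StairC→C2→Exit: bottleneck 2, flow now 18.
Augment Hall→StairC→C2→StairB→Exit: bottleneck 3, flow now 21.
No augmenting path remains; maximum flow = 21.
In the residual graph, reachable from Hall: {Hall, C1, StairC}.
Min-cut edges: Hall→StairB (9), Hall→Exit (7), StairC→C2 (5); capacity 9 + 7 + 5 = 21.
This cut is saturated, so no flow can exceed 21.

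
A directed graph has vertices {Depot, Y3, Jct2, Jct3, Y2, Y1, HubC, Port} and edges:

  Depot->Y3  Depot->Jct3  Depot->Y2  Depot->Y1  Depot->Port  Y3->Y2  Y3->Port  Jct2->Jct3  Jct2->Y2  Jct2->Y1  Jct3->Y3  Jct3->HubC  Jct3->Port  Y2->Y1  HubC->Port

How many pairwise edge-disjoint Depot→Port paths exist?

Assign every edge capacity 1; by Menger, the answer equals the max flow.
Path Depot→Port (+1); total 1.
Path Depot→Y3→Port (+1); total 2.
Path Depot→Jct3→Port (+1); total 3.
No residual Depot→Port path; max flow = 3.
Certifying cut of size 3: {Depot→Jct3, Depot→Port, Depot→Y3}.

3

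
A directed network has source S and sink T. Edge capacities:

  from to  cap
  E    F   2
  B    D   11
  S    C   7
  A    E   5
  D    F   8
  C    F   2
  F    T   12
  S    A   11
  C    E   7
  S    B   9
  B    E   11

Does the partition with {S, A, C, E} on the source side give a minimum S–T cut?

No — its capacity is 13, but the minimum cut has capacity 12.

Given cut capacity: 9 + 2 + 2 = 13.
Augment S→C→F→T: bottleneck 2, flow now 2.
Augment S→A→E→F→T: bottleneck 2, flow now 4.
Augment S→B→D→F→T: bottleneck 8, flow now 12.
No augmenting path remains; maximum flow = 12.
In the residual graph, reachable from S: {S, A, B, C, D, E}.
Min-cut edges: C→F (2), D→F (8), E→F (2); capacity 2 + 8 + 2 = 12.
Cut capacity 13 exceeds the max flow 12, so it is not minimum.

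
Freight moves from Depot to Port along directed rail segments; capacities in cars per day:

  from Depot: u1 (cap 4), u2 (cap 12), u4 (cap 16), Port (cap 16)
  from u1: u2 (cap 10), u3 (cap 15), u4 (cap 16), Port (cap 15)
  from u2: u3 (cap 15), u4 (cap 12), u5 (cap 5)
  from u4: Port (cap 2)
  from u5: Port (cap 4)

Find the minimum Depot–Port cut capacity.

26

Augment Depot→Port: bottleneck 16, flow now 16.
Augment Depot→u1→Port: bottleneck 4, flow now 20.
Augment Depot→u4→Port: bottleneck 2, flow now 22.
Augment Depot→u2→u5→Port: bottleneck 4, flow now 26.
No augmenting path remains; maximum flow = 26.
By max-flow min-cut, the minimum cut capacity equals the max flow.
In the residual graph, reachable from Depot: {Depot, u2, u3, u4, u5}.
Min-cut edges: Depot→u1 (4), Depot→Port (16), u4→Port (2), u5→Port (4); capacity 4 + 16 + 2 + 4 = 26.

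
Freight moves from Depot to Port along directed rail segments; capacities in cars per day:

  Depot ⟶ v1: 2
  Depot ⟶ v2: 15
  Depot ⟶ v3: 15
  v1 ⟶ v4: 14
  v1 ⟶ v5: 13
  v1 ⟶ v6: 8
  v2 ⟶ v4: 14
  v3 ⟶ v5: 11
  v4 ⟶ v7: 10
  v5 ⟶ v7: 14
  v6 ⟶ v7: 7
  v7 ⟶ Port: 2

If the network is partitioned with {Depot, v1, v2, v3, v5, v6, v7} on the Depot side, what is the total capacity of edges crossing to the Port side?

30

Edges leaving {Depot, v1, v2, v3, v5, v6, v7}: v1→v4 (14), v2→v4 (14), v7→Port (2).
Cut capacity = 14 + 14 + 2 = 30.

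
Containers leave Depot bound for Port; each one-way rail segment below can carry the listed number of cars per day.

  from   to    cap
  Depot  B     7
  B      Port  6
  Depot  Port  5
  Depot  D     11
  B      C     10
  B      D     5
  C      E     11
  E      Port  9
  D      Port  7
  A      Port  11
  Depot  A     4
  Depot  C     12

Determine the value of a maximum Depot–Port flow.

Augment Depot→Port: bottleneck 5, flow now 5.
Augment Depot→A→Port: bottleneck 4, flow now 9.
Augment Depot→B→Port: bottleneck 6, flow now 15.
Augment Depot→D→Port: bottleneck 7, flow now 22.
Augment Depot→C→E→Port: bottleneck 9, flow now 31.
No augmenting path remains; maximum flow = 31.
In the residual graph, reachable from Depot: {Depot, B, C, D, E}.
Min-cut edges: Depot→A (4), Depot→Port (5), B→Port (6), D→Port (7), E→Port (9); capacity 4 + 5 + 6 + 7 + 9 = 31.
This cut is saturated, so no flow can exceed 31.

31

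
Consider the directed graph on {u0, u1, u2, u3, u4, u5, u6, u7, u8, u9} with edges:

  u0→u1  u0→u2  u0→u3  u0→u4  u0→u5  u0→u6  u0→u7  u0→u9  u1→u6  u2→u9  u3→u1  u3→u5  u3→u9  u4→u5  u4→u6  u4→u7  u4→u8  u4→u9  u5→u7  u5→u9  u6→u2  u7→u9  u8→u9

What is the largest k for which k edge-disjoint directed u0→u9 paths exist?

6

Assign every edge capacity 1; by Menger, the answer equals the max flow.
Path u0→u9 (+1); total 1.
Path u0→u2→u9 (+1); total 2.
Path u0→u3→u9 (+1); total 3.
Path u0→u4→u9 (+1); total 4.
Path u0→u5→u9 (+1); total 5.
Path u0→u7→u9 (+1); total 6.
No residual u0→u9 path; max flow = 6.
Certifying cut of size 6: {u0→u3, u0→u4, u0→u5, u0→u7, u0→u9, u2→u9}.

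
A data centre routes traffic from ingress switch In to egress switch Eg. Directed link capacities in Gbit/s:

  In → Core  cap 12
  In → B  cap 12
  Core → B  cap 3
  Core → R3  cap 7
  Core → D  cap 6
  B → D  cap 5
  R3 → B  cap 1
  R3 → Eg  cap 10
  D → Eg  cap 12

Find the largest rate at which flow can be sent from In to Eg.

17

Augment In→Core→R3→Eg: bottleneck 7, flow now 7.
Augment In→Core→D→Eg: bottleneck 5, flow now 12.
Augment In→B→D→Eg: bottleneck 5, flow now 17.
No augmenting path remains; maximum flow = 17.
In the residual graph, reachable from In: {In, B}.
Min-cut edges: In→Core (12), B→D (5); capacity 12 + 5 = 17.
This cut is saturated, so no flow can exceed 17.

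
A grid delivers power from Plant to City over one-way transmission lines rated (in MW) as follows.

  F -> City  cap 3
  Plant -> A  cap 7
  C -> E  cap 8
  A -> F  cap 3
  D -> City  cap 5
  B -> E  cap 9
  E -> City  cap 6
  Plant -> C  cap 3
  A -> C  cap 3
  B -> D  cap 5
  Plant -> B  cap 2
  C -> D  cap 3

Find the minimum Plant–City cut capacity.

Augment Plant→A→F→City: bottleneck 3, flow now 3.
Augment Plant→B→D→City: bottleneck 2, flow now 5.
Augment Plant→C→D→City: bottleneck 3, flow now 8.
Augment Plant→A→C→E→City: bottleneck 3, flow now 11.
No augmenting path remains; maximum flow = 11.
By max-flow min-cut, the minimum cut capacity equals the max flow.
In the residual graph, reachable from Plant: {Plant, A}.
Min-cut edges: Plant→B (2), Plant→C (3), A→C (3), A→F (3); capacity 2 + 3 + 3 + 3 = 11.

11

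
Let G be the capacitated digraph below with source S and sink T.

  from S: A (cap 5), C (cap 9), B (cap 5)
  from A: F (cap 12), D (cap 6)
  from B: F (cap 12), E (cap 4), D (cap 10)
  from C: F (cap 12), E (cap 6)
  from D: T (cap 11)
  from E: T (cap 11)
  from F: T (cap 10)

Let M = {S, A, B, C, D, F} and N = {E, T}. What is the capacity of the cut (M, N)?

Edges leaving {S, A, B, C, D, F}: B→E (4), C→E (6), D→T (11), F→T (10).
Cut capacity = 4 + 6 + 11 + 10 = 31.

31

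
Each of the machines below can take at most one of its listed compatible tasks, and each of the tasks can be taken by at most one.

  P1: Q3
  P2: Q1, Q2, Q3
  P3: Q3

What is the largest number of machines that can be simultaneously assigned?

2

Unit-capacity flow: source→left, listed edges, right→sink; max matching = max flow.
Augmenting path P1→Q3 (+1); matched 1.
Augmenting path P2→Q1 (+1); matched 2.
No augmenting path remains; maximum matching = 2.
König certificate: {P2, Q3} is a vertex cover of size 2 (every listed pair touches it), so no matching can be larger.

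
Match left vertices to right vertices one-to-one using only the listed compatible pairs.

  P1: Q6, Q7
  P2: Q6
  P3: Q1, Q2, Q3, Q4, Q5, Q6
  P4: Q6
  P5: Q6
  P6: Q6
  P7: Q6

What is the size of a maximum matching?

Unit-capacity flow: source→left, listed edges, right→sink; max matching = max flow.
Augmenting path P1→Q6 (+1); matched 1.
Augmenting path P3→Q1 (+1); matched 2.
Augmenting path P2→Q6→P1→Q7 (+1); matched 3.
No augmenting path remains; maximum matching = 3.
König certificate: {P1, P3, Q6} is a vertex cover of size 3 (every listed pair touches it), so no matching can be larger.

3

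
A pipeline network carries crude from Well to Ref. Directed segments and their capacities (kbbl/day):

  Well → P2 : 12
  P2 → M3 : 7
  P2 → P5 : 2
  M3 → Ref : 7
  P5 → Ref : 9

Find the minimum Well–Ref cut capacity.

Augment Well→P2→P5→Ref: bottleneck 2, flow now 2.
Augment Well→P2→M3→Ref: bottleneck 7, flow now 9.
No augmenting path remains; maximum flow = 9.
By max-flow min-cut, the minimum cut capacity equals the max flow.
In the residual graph, reachable from Well: {Well, P2}.
Min-cut edges: P2→P5 (2), P2→M3 (7); capacity 2 + 7 = 9.

9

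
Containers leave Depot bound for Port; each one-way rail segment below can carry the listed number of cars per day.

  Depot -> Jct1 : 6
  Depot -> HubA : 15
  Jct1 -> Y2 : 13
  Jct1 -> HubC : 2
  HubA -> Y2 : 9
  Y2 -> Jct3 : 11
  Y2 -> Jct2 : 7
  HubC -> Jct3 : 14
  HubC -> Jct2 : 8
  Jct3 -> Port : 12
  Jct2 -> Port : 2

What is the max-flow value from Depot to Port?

Augment Depot→Jct1→Y2→Jct3→Port: bottleneck 6, flow now 6.
Augment Depot→HubA→Y2→Jct3→Port: bottleneck 5, flow now 11.
Augment Depot→HubA→Y2→Jct2→Port: bottleneck 2, flow now 13.
Augment Depot→HubA→Y2→Jct1→HubC→Jct3→Port: bottleneck 1, flow now 14. (uses reverse residual edge)
No augmenting path remains; maximum flow = 14.
In the residual graph, reachable from Depot: {Depot, Jct1, HubA, Y2, HubC, Jct3, Jct2}.
Min-cut edges: Jct3→Port (12), Jct2→Port (2); capacity 12 + 2 = 14.
This cut is saturated, so no flow can exceed 14.

14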